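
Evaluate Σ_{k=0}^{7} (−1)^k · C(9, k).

-8

The partial alternating sum Σ_{k=0}^{7} (−1)^k C(9,k) = (−1)^7 C(8,7) = -8.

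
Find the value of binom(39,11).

C(39,11) = (39·38·37·36·35·34·33·32·31·30·29) / 11! = 66902793897139200 / 39916800 = 1676056044.

1676056044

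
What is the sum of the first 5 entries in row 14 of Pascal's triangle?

1471

1 + 14 + 91 + 364 + 1001 = 1471.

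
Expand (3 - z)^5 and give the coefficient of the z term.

-405

The general term is C(5,j)·(3)^j·(-z)^(5-j); the z^1 term has j = 4.
C(5,4) = 5.
Coefficient = C(5,4) · 3^4 · (-1)^1 = 5 · 81 · (-1) = -405.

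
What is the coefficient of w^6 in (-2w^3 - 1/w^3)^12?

General term: C(12,j)·(-2w^3)^j·(-1/w^3)^(12-j), with w-exponent 3j − 3(12−j) = 6j − 36.
Set 6j − 36 = 6: j = 7.
C(12,7) = 792; (-2)^7 = -128; (-1)^5 = -1.
Coefficient = 792 · (-128) · (-1) = 101376.

101376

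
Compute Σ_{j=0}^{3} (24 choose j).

2325

1 + 24 + 276 + 2024 = 2325.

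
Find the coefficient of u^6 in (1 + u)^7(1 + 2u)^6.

14407

Coefficient of u^6 = Σ_{j} C(7,j)·1^j·C(6,6-j)·2^(6-j) for j from 0 to 6.
= 64 + 1344 + 5040 + 5600 + 2100 + 252 + 7 = 14407.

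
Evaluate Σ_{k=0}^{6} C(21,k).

82160

1 + 21 + 210 + 1330 + 5985 + 20349 + 54264 = 82160.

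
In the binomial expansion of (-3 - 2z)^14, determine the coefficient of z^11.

20127744

The general term is C(14,j)·(-3)^j·(-2z)^(14-j); the z^11 term has j = 3.
C(14,3) = 364.
Coefficient = C(14,3) · (-3)^3 · (-2)^11 = 364 · (-27) · (-2048) = 20127744.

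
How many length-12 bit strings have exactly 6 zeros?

Choose the 6 positions: C(12,6) = 924.

924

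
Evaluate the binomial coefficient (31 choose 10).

44352165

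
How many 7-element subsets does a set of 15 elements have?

6435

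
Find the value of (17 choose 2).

136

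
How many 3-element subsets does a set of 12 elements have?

C(12,3) = (12·11·10) / 3! = 1320 / 6 = 220.

220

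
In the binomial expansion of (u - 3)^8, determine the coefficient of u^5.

The general term is C(8,j)·(u)^j·(-3)^(8-j); the u^5 term has j = 5.
C(8,5) = 56.
Coefficient = C(8,5) · (-3)^3 = 56 · (-27) = -1512.

-1512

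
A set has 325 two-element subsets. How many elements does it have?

26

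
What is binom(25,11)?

C(25,11) = (25·24·23·22·21·20·19·18·17·16·15) / 11! = 177925144320000 / 39916800 = 4457400.

4457400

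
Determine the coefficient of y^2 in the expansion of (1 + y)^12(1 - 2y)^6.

-18

Coefficient of y^2 = Σ_{j} C(12,j)·1^j·C(6,2-j)·(-2)^(2-j) for j from 0 to 2.
= 60 + (-144) + 66 = -18.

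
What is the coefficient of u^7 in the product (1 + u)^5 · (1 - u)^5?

Coefficient of u^7 = Σ_{j} C(5,j)·1^j·C(5,7-j)·(-1)^(7-j) for j from 2 to 5.
= (-10) + 50 + (-50) + 10 = 0.

0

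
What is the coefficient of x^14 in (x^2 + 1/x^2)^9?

General term: C(9,j)·(x^2)^j·(1/x^2)^(9-j), with x-exponent 2j − 2(9−j) = 4j − 18.
Set 4j − 18 = 14: j = 8.
C(9,8) = 9; 1^8 = 1; 1^1 = 1.
Coefficient = 9 · 1 · 1 = 9.

9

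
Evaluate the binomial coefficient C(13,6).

1716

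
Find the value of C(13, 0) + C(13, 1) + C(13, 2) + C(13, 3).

1 + 13 + 78 + 286 = 378.

378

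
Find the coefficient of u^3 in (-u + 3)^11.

-1082565

The general term is C(11,j)·(-u)^j·(3)^(11-j); the u^3 term has j = 3.
C(11,3) = 165.
Coefficient = C(11,3) · (-1)^3 · 3^8 = 165 · (-1) · 6561 = -1082565.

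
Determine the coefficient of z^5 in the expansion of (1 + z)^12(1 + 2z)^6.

Coefficient of z^5 = Σ_{j} C(12,j)·1^j·C(6,5-j)·2^(5-j) for j from 0 to 5.
= 192 + 2880 + 10560 + 13200 + 5940 + 792 = 33564.

33564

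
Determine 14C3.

364

C(14,3) = (14·13·12) / 3! = 2184 / 6 = 364.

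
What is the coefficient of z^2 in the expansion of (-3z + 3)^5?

The general term is C(5,j)·(-3z)^j·(3)^(5-j); the z^2 term has j = 2.
C(5,2) = 10.
Coefficient = C(5,2) · (-3)^2 · 3^3 = 10 · 9 · 27 = 2430.

2430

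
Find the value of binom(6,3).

C(6,3) = (6·5·4) / 3! = 120 / 6 = 20.

20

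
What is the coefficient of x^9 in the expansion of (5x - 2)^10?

-39062500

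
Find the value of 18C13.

8568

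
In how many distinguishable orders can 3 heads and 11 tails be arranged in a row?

Choose positions for the heads: C(14,3) = 364.

364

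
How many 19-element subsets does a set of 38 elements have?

35345263800

C(38,19) = (38·37·36·35·34·33·32·31·30·29·28·27·26·25·24·23·22·21·20) / 19! = 4299578163927654889881600000 / 121645100408832000 = 35345263800.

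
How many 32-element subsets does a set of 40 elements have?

76904685

C(40,32) = C(40,8) by symmetry.
C(40,8) = (40·39·38·37·36·35·34·33) / 8! = 3100796899200 / 40320 = 76904685.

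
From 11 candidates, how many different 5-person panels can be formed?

This is C(11,5) = 462.

462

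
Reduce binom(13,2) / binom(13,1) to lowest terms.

C(n,k+1)/C(n,k) = (n−k)/(k+1) = (13−1)/(1+1) = 12/2 = 6.

6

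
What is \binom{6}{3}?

C(6,3) = (6·5·4) / 3! = 120 / 6 = 20.

20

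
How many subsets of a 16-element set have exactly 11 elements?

4368

Choose the 11 positions: C(16,11) = 4368.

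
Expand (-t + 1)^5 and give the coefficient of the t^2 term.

The general term is C(5,j)·(-t)^j·(1)^(5-j); the t^2 term has j = 2.
C(5,2) = 10.
Coefficient = C(5,2) = 10.

10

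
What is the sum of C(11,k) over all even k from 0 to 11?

Even-k terms of row 11 sum to 2^10 = 1024.

1024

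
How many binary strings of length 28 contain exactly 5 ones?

98280

Choose the 5 positions: C(28,5) = 98280.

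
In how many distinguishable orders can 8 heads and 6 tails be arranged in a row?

3003

Choose positions for the heads: C(14,8) = 3003.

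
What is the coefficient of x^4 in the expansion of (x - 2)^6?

60

The general term is C(6,j)·(x)^j·(-2)^(6-j); the x^4 term has j = 4.
C(6,4) = 15.
Coefficient = C(6,4) · (-2)^2 = 15 · 4 = 60.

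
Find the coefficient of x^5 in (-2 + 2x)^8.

The general term is C(8,j)·(-2)^j·(2x)^(8-j); the x^5 term has j = 3.
C(8,3) = 56.
Coefficient = C(8,3) · (-2)^3 · 2^5 = 56 · (-8) · 32 = -14336.

-14336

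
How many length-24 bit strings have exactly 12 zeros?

Choose the 12 positions: C(24,12) = 2704156.

2704156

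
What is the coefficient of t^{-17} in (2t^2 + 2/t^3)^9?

General term: C(9,j)·(2t^2)^j·(2/t^3)^(9-j), with t-exponent 2j − 3(9−j) = 5j − 27.
Set 5j − 27 = -17: j = 2.
C(9,2) = 36; 2^2 = 4; 2^7 = 128.
Coefficient = 36 · 4 · 128 = 18432.

18432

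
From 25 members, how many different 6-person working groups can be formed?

177100

This is C(25,6) = 177100.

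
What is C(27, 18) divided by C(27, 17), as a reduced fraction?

5/9

C(n,k+1)/C(n,k) = (n−k)/(k+1) = (27−17)/(17+1) = 10/18 = 5/9.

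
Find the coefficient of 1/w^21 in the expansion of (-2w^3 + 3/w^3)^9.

-118098

General term: C(9,j)·(-2w^3)^j·(3/w^3)^(9-j), with w-exponent 3j − 3(9−j) = 6j − 27.
Set 6j − 27 = -21: j = 1.
C(9,1) = 9; (-2)^1 = -2; 3^8 = 6561.
Coefficient = 9 · (-2) · 6561 = -118098.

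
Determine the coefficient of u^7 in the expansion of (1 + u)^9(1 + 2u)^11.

1480020

Coefficient of u^7 = Σ_{j} C(9,j)·1^j·C(11,7-j)·2^(7-j) for j from 0 to 7.
= 42240 + 266112 + 532224 + 443520 + 166320 + 27720 + 1848 + 36 = 1480020.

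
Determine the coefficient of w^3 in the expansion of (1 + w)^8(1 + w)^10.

(1 + w)^8(1 + w)^10 = (1 + w)^18, so the coefficient of w^3 is C(18,3)·1^3 = 816·1 = 816.

816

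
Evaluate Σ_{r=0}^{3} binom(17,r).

834

1 + 17 + 136 + 680 = 834.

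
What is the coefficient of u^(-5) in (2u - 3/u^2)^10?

General term: C(10,j)·(2u)^j·(-3/u^2)^(10-j), with u-exponent 1j − 2(10−j) = 3j − 20.
Set 3j − 20 = -5: j = 5.
C(10,5) = 252; 2^5 = 32; (-3)^5 = -243.
Coefficient = 252 · 32 · (-243) = -1959552.

-1959552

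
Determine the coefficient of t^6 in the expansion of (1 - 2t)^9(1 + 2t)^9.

-5376

Coefficient of t^6 = Σ_{j} C(9,j)·(-2)^j·C(9,6-j)·2^(6-j) for j from 0 to 6.
= 5376 + (-72576) + 290304 + (-451584) + 290304 + (-72576) + 5376 = -5376.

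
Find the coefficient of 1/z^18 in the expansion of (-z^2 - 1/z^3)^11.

-165

General term: C(11,j)·(-z^2)^j·(-1/z^3)^(11-j), with z-exponent 2j − 3(11−j) = 5j − 33.
Set 5j − 33 = -18: j = 3.
C(11,3) = 165; (-1)^3 = -1; (-1)^8 = 1.
Coefficient = 165 · (-1) · 1 = -165.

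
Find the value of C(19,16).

969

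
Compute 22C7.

170544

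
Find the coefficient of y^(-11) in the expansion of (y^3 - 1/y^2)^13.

General term: C(13,j)·(y^3)^j·(-1/y^2)^(13-j), with y-exponent 3j − 2(13−j) = 5j − 26.
Set 5j − 26 = -11: j = 3.
C(13,3) = 286; 1^3 = 1; (-1)^10 = 1.
Coefficient = 286 · 1 · 1 = 286.

286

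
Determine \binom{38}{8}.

48903492

C(38,8) = (38·37·36·35·34·33·32·31) / 8! = 1971788797440 / 40320 = 48903492.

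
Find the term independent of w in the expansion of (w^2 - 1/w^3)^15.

5005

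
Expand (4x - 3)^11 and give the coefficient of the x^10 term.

The general term is C(11,j)·(4x)^j·(-3)^(11-j); the x^10 term has j = 10.
C(11,10) = 11.
Coefficient = C(11,10) · 4^10 · (-3)^1 = 11 · 1048576 · (-3) = -34603008.

-34603008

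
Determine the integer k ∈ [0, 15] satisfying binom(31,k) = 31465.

4

C(31,k) increases on 0 ≤ k ≤ 15. C(31,3) = 4495 and C(31,4) = 31465, so k = 4.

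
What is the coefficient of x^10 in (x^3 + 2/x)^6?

60

General term: C(6,j)·(x^3)^j·(2/x)^(6-j), with x-exponent 3j − 1(6−j) = 4j − 6.
Set 4j − 6 = 10: j = 4.
C(6,4) = 15; 1^4 = 1; 2^2 = 4.
Coefficient = 15 · 1 · 4 = 60.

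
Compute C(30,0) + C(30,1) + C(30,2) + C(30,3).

4526

1 + 30 + 435 + 4060 = 4526.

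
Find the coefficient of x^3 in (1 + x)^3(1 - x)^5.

Coefficient of x^3 = Σ_{j} C(3,j)·1^j·C(5,3-j)·(-1)^(3-j) for j from 0 to 3.
= (-10) + 30 + (-15) + 1 = 6.

6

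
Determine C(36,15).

5567902560

C(36,15) = (36·35·34·33·32·31·30·29·28·27·26·25·24·23·22) / 15! = 7281003461233582080000 / 1307674368000 = 5567902560.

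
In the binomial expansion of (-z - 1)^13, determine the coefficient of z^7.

The general term is C(13,j)·(-z)^j·(-1)^(13-j); the z^7 term has j = 7.
C(13,7) = 1716.
Coefficient = C(13,7) · (-1)^7 = 1716 · (-1) = -1716.

-1716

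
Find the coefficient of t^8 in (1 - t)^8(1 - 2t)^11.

Coefficient of t^8 = Σ_{j} C(8,j)·(-1)^j·C(11,8-j)·(-2)^(8-j) for j from 0 to 8.
= 42240 + 337920 + 827904 + 827904 + 369600 + 73920 + 6160 + 176 + 1 = 2485825.

2485825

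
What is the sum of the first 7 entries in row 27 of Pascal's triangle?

397594

1 + 27 + 351 + 2925 + 17550 + 80730 + 296010 = 397594.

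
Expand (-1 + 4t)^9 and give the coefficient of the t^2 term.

-576

The general term is C(9,j)·(-1)^j·(4t)^(9-j); the t^2 term has j = 7.
C(9,7) = 36.
Coefficient = C(9,7) · (-1)^7 · 4^2 = 36 · (-1) · 16 = -576.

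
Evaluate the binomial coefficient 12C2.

C(12,2) = (12·11) / 2! = 132 / 2 = 66.

66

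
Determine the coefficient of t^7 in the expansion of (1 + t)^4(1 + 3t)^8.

Coefficient of t^7 = Σ_{j} C(4,j)·1^j·C(8,7-j)·3^(7-j) for j from 0 to 4.
= 17496 + 81648 + 81648 + 22680 + 1512 = 204984.

204984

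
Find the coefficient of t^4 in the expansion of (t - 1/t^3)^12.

General term: C(12,j)·(t)^j·(-1/t^3)^(12-j), with t-exponent 1j − 3(12−j) = 4j − 36.
Set 4j − 36 = 4: j = 10.
C(12,10) = 66; 1^10 = 1; (-1)^2 = 1.
Coefficient = 66 · 1 · 1 = 66.

66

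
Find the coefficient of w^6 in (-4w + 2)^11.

60555264

The general term is C(11,j)·(-4w)^j·(2)^(11-j); the w^6 term has j = 6.
C(11,6) = 462.
Coefficient = C(11,6) · (-4)^6 · 2^5 = 462 · 4096 · 32 = 60555264.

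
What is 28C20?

C(28,20) = C(28,8) by symmetry.
C(28,8) = (28·27·26·25·24·23·22·21) / 8! = 125318793600 / 40320 = 3108105.

3108105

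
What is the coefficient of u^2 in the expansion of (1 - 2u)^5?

The general term is C(5,j)·(1)^j·(-2u)^(5-j); the u^2 term has j = 3.
C(5,3) = 10.
Coefficient = C(5,3) · (-2)^2 = 10 · 4 = 40.

40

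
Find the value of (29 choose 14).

77558760

C(29,14) = (29·28·27·26·25·24·23·22·21·20·19·18·17·16) / 14! = 6761440164390912000 / 87178291200 = 77558760.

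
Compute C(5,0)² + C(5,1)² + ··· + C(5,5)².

252

By Vandermonde's identity, Σ C(5,i)² = C(10,5) = 252.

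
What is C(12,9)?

220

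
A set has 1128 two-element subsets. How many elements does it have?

48

n(n−1)/2 = 1128 ⇒ n(n−1) = 2256. Since 48·47 = 2256, n = 48.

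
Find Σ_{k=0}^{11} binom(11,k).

2048

The entries of row 11 sum to 2^11 = 2048.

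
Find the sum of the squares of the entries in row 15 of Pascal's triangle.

155117520

Σ C(15,i)² is the coefficient of x^15 in (1+x)^15(1+x)^15 = (1+x)^30, i.e. C(30,15) = 155117520.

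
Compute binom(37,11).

854992152

C(37,11) = (37·36·35·34·33·32·31·30·29·28·27) / 11! = 34128550732953600 / 39916800 = 854992152.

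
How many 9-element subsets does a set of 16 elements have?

11440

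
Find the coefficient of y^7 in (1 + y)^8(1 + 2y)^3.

Coefficient of y^7 = Σ_{j} C(8,j)·1^j·C(3,7-j)·2^(7-j) for j from 4 to 7.
= 560 + 672 + 168 + 8 = 1408.

1408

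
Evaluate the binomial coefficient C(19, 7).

50388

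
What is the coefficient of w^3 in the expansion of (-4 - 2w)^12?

The general term is C(12,j)·(-4)^j·(-2w)^(12-j); the w^3 term has j = 9.
C(12,9) = 220.
Coefficient = C(12,9) · (-4)^9 · (-2)^3 = 220 · (-262144) · (-8) = 461373440.

461373440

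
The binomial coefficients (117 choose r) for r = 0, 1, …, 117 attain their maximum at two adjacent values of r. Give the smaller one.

For odd n = 117, C(117,r) peaks at r = (n−1)/2 and (n+1)/2; the smaller is 58.

58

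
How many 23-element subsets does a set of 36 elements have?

2310789600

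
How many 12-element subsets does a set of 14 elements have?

C(14,12) = C(14,2) by symmetry.
C(14,2) = (14·13) / 2! = 182 / 2 = 91.

91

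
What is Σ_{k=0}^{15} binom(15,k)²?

By Vandermonde's identity, Σ C(15,k)² = C(30,15) = 155117520.

155117520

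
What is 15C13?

C(15,13) = C(15,2) by symmetry.
C(15,2) = (15·14) / 2! = 210 / 2 = 105.

105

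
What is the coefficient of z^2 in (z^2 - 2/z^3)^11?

5280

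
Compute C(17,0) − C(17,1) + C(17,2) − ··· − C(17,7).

-11440

The partial alternating sum Σ_{k=0}^{7} (−1)^k C(17,k) = (−1)^7 C(16,7) = -11440.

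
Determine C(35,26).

70607460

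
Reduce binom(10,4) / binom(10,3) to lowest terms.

C(n,k+1)/C(n,k) = (n−k)/(k+1) = (10−3)/(3+1) = 7/4.

7/4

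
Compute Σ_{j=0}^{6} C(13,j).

1 + 13 + 78 + 286 + 715 + 1287 + 1716 = 4096.

4096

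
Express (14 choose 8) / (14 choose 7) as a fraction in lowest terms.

7/8

C(n,k+1)/C(n,k) = (n−k)/(k+1) = (14−7)/(7+1) = 7/8.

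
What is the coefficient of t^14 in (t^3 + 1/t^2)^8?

28

General term: C(8,j)·(t^3)^j·(1/t^2)^(8-j), with t-exponent 3j − 2(8−j) = 5j − 16.
Set 5j − 16 = 14: j = 6.
C(8,6) = 28; 1^6 = 1; 1^2 = 1.
Coefficient = 28 · 1 · 1 = 28.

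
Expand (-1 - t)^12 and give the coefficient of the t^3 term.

220

The general term is C(12,j)·(-1)^j·(-t)^(12-j); the t^3 term has j = 9.
C(12,9) = 220.
Coefficient = C(12,9) · (-1)^9 · (-1)^3 = 220 · (-1) · (-1) = 220.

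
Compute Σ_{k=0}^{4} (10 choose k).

386

1 + 10 + 45 + 120 + 210 = 386.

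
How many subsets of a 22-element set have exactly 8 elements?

319770

Choose the 8 positions: C(22,8) = 319770.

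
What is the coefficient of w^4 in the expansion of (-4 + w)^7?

-2240

The general term is C(7,j)·(-4)^j·(w)^(7-j); the w^4 term has j = 3.
C(7,3) = 35.
Coefficient = C(7,3) · (-4)^3 = 35 · (-64) = -2240.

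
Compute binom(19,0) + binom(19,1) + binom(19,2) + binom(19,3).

1160

1 + 19 + 171 + 969 = 1160.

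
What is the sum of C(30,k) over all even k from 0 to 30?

536870912

Even-k terms of row 30 sum to 2^29 = 536870912.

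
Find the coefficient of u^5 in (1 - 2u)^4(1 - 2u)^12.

(1 - 2u)^4(1 - 2u)^12 = (1 - 2u)^16, so the coefficient of u^5 is C(16,5)·(-2)^5 = 4368·-32 = -139776.

-139776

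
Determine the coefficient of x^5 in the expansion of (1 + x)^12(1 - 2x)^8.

-408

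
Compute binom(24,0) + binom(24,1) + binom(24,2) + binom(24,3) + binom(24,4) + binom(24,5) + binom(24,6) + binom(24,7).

1 + 24 + 276 + 2024 + 10626 + 42504 + 134596 + 346104 = 536155.

536155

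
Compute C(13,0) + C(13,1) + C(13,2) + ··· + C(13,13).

8192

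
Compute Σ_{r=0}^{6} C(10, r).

1 + 10 + 45 + 120 + 210 + 252 + 210 = 848.

848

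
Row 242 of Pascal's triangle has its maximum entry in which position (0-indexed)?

C(242,k) is maximized at k = 242/2 = 121.

121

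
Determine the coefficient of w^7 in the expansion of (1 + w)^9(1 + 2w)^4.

Coefficient of w^7 = Σ_{j} C(9,j)·1^j·C(4,7-j)·2^(7-j) for j from 3 to 7.
= 1344 + 4032 + 3024 + 672 + 36 = 9108.

9108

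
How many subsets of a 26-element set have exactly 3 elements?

Choose the 3 positions: C(26,3) = 2600.

2600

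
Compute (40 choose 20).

137846528820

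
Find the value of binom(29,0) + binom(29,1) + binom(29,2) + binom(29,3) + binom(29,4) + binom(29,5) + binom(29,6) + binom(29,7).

2182396

1 + 29 + 406 + 3654 + 23751 + 118755 + 475020 + 1560780 = 2182396.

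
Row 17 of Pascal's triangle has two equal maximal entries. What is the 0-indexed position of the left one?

8

For odd n = 17, C(17,i) peaks at i = (n−1)/2 and (n+1)/2; the smaller is 8.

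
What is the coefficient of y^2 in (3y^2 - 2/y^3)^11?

11547360

General term: C(11,j)·(3y^2)^j·(-2/y^3)^(11-j), with y-exponent 2j − 3(11−j) = 5j − 33.
Set 5j − 33 = 2: j = 7.
C(11,7) = 330; 3^7 = 2187; (-2)^4 = 16.
Coefficient = 330 · 2187 · 16 = 11547360.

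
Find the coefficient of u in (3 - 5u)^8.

The general term is C(8,j)·(3)^j·(-5u)^(8-j); the u^1 term has j = 7.
C(8,7) = 8.
Coefficient = C(8,7) · 3^7 · (-5)^1 = 8 · 2187 · (-5) = -87480.

-87480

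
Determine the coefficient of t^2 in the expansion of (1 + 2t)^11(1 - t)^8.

Coefficient of t^2 = Σ_{j} C(11,j)·2^j·C(8,2-j)·(-1)^(2-j) for j from 0 to 2.
= 28 + (-176) + 220 = 72.

72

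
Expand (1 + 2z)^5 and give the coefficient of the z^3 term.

The general term is C(5,j)·(1)^j·(2z)^(5-j); the z^3 term has j = 2.
C(5,2) = 10.
Coefficient = C(5,2) · 2^3 = 10 · 8 = 80.

80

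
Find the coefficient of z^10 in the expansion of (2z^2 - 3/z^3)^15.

General term: C(15,j)·(2z^2)^j·(-3/z^3)^(15-j), with z-exponent 2j − 3(15−j) = 5j − 45.
Set 5j − 45 = 10: j = 11.
C(15,11) = 1365; 2^11 = 2048; (-3)^4 = 81.
Coefficient = 1365 · 2048 · 81 = 226437120.

226437120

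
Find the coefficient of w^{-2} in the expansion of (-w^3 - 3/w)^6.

1458

General term: C(6,j)·(-w^3)^j·(-3/w)^(6-j), with w-exponent 3j − 1(6−j) = 4j − 6.
Set 4j − 6 = -2: j = 1.
C(6,1) = 6; (-1)^1 = -1; (-3)^5 = -243.
Coefficient = 6 · (-1) · (-243) = 1458.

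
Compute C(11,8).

C(11,8) = C(11,3) by symmetry.
C(11,3) = (11·10·9) / 3! = 990 / 6 = 165.

165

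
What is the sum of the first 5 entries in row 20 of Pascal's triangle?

1 + 20 + 190 + 1140 + 4845 = 6196.

6196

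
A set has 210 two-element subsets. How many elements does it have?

21

n(n−1)/2 = 210 ⇒ n(n−1) = 420. Since 21·20 = 420, n = 21.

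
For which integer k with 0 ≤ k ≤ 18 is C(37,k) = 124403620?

9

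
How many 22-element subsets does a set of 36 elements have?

C(36,22) = C(36,14) by symmetry.
C(36,14) = (36·35·34·33·32·31·30·29·28·27·26·25·24·23) / 14! = 330954702783344640000 / 87178291200 = 3796297200.

3796297200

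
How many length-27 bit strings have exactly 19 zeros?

2220075

Choose the 19 positions: C(27,19) = 2220075.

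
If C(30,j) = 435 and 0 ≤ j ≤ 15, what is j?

C(30,j) increases on 0 ≤ j ≤ 15. C(30,1) = 30 and C(30,2) = 435, so j = 2.

2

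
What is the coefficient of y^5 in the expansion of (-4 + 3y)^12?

-3153199104

The general term is C(12,j)·(-4)^j·(3y)^(12-j); the y^5 term has j = 7.
C(12,7) = 792.
Coefficient = C(12,7) · (-4)^7 · 3^5 = 792 · (-16384) · 243 = -3153199104.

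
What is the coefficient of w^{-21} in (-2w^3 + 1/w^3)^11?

220

General term: C(11,j)·(-2w^3)^j·(1/w^3)^(11-j), with w-exponent 3j − 3(11−j) = 6j − 33.
Set 6j − 33 = -21: j = 2.
C(11,2) = 55; (-2)^2 = 4; 1^9 = 1.
Coefficient = 55 · 4 · 1 = 220.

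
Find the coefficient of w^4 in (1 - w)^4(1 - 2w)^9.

Coefficient of w^4 = Σ_{j} C(4,j)·(-1)^j·C(9,4-j)·(-2)^(4-j) for j from 0 to 4.
= 2016 + 2688 + 864 + 72 + 1 = 5641.

5641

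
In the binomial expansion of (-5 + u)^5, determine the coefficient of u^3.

The general term is C(5,j)·(-5)^j·(u)^(5-j); the u^3 term has j = 2.
C(5,2) = 10.
Coefficient = C(5,2) · (-5)^2 = 10 · 25 = 250.

250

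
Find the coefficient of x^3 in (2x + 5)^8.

1400000

The general term is C(8,j)·(2x)^j·(5)^(8-j); the x^3 term has j = 3.
C(8,3) = 56.
Coefficient = C(8,3) · 2^3 · 5^5 = 56 · 8 · 3125 = 1400000.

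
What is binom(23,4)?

8855

C(23,4) = (23·22·21·20) / 4! = 212520 / 24 = 8855.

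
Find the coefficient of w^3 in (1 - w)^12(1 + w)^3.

-57

Coefficient of w^3 = Σ_{j} C(12,j)·(-1)^j·C(3,3-j)·1^(3-j) for j from 0 to 3.
= 1 + (-36) + 198 + (-220) = -57.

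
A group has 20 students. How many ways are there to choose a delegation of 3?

This is C(20,3) = 1140.

1140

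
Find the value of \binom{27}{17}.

C(27,17) = C(27,10) by symmetry.
C(27,10) = (27·26·25·24·23·22·21·20·19·18) / 10! = 30613591008000 / 3628800 = 8436285.

8436285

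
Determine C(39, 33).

3262623

C(39,33) = C(39,6) by symmetry.
C(39,6) = (39·38·37·36·35·34) / 6! = 2349088560 / 720 = 3262623.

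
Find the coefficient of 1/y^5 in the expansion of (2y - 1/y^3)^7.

General term: C(7,j)·(2y)^j·(-1/y^3)^(7-j), with y-exponent 1j − 3(7−j) = 4j − 21.
Set 4j − 21 = -5: j = 4.
C(7,4) = 35; 2^4 = 16; (-1)^3 = -1.
Coefficient = 35 · 16 · (-1) = -560.

-560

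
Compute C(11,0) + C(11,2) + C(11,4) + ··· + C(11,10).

1024

Even-k terms of row 11 sum to 2^10 = 1024.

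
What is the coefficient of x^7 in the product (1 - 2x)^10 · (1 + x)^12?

Coefficient of x^7 = Σ_{j} C(10,j)·(-2)^j·C(12,7-j)·1^(7-j) for j from 0 to 7.
= 792 + (-18480) + 142560 + (-475200) + 739200 + (-532224) + 161280 + (-15360) = 2568.

2568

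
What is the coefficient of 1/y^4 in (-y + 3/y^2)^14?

General term: C(14,j)·(-y)^j·(3/y^2)^(14-j), with y-exponent 1j − 2(14−j) = 3j − 28.
Set 3j − 28 = -4: j = 8.
C(14,8) = 3003; (-1)^8 = 1; 3^6 = 729.
Coefficient = 3003 · 1 · 729 = 2189187.

2189187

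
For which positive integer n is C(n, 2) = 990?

45

n(n−1)/2 = 990 ⇒ n(n−1) = 1980. Since 45·44 = 1980, n = 45.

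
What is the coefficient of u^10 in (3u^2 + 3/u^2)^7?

General term: C(7,j)·(3u^2)^j·(3/u^2)^(7-j), with u-exponent 2j − 2(7−j) = 4j − 14.
Set 4j − 14 = 10: j = 6.
C(7,6) = 7; 3^6 = 729; 3^1 = 3.
Coefficient = 7 · 729 · 3 = 15309.

15309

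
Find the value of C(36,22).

C(36,22) = C(36,14) by symmetry.
C(36,14) = (36·35·34·33·32·31·30·29·28·27·26·25·24·23) / 14! = 330954702783344640000 / 87178291200 = 3796297200.

3796297200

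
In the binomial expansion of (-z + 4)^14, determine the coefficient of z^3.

The general term is C(14,j)·(-z)^j·(4)^(14-j); the z^3 term has j = 3.
C(14,3) = 364.
Coefficient = C(14,3) · (-1)^3 · 4^11 = 364 · (-1) · 4194304 = -1526726656.

-1526726656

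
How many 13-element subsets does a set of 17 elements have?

2380

C(17,13) = C(17,4) by symmetry.
C(17,4) = (17·16·15·14) / 4! = 57120 / 24 = 2380.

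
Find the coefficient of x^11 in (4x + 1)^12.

The general term is C(12,j)·(4x)^j·(1)^(12-j); the x^11 term has j = 11.
C(12,11) = 12.
Coefficient = C(12,11) · 4^11 = 12 · 4194304 = 50331648.

50331648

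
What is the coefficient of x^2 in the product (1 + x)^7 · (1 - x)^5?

-4

Coefficient of x^2 = Σ_{j} C(7,j)·1^j·C(5,2-j)·(-1)^(2-j) for j from 0 to 2.
= 10 + (-35) + 21 = -4.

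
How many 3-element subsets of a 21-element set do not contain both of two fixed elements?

1311

All 3-subsets: C(21,3) = 1330. Those containing both fixed elements: C(19,1) = 19.
1330 − 19 = 1311.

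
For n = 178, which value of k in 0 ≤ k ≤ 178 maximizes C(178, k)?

C(178,k) is maximized at k = 178/2 = 89.

89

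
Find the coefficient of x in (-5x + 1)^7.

The general term is C(7,j)·(-5x)^j·(1)^(7-j); the x^1 term has j = 1.
C(7,1) = 7.
Coefficient = C(7,1) · (-5)^1 = 7 · (-5) = -35.

-35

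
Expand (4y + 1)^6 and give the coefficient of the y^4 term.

3840

The general term is C(6,j)·(4y)^j·(1)^(6-j); the y^4 term has j = 4.
C(6,4) = 15.
Coefficient = C(6,4) · 4^4 = 15 · 256 = 3840.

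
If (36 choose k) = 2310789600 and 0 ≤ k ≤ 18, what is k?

13

C(36,k) increases on 0 ≤ k ≤ 18. C(36,12) = 1251677700 and C(36,13) = 2310789600, so k = 13.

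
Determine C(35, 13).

C(35,13) = (35·34·33·32·31·30·29·28·27·26·25·24·23) / 13! = 9193186188426240000 / 6227020800 = 1476337800.

1476337800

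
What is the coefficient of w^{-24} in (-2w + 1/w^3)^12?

-1760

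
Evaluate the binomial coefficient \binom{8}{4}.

70

C(8,4) = (8·7·6·5) / 4! = 1680 / 24 = 70.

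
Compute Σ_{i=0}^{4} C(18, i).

1 + 18 + 153 + 816 + 3060 = 4048.

4048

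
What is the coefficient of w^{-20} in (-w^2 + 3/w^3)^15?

General term: C(15,j)·(-w^2)^j·(3/w^3)^(15-j), with w-exponent 2j − 3(15−j) = 5j − 45.
Set 5j − 45 = -20: j = 5.
C(15,5) = 3003; (-1)^5 = -1; 3^10 = 59049.
Coefficient = 3003 · (-1) · 59049 = -177324147.

-177324147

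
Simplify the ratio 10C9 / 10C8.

C(n,k+1)/C(n,k) = (n−k)/(k+1) = (10−8)/(8+1) = 2/9.

2/9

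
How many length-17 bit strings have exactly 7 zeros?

19448

Choose the 7 positions: C(17,7) = 19448.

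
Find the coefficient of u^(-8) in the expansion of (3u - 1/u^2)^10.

General term: C(10,j)·(3u)^j·(-1/u^2)^(10-j), with u-exponent 1j − 2(10−j) = 3j − 20.
Set 3j − 20 = -8: j = 4.
C(10,4) = 210; 3^4 = 81; (-1)^6 = 1.
Coefficient = 210 · 81 · 1 = 17010.

17010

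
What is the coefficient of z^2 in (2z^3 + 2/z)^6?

General term: C(6,j)·(2z^3)^j·(2/z)^(6-j), with z-exponent 3j − 1(6−j) = 4j − 6.
Set 4j − 6 = 2: j = 2.
C(6,2) = 15; 2^2 = 4; 2^4 = 16.
Coefficient = 15 · 4 · 16 = 960.

960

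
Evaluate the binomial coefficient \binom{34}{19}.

C(34,19) = C(34,15) by symmetry.
C(34,15) = (34·33·32·31·30·29·28·27·26·25·24·23·22·21·20) / 15! = 2427001153744527360000 / 1307674368000 = 1855967520.

1855967520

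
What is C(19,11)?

75582

C(19,11) = C(19,8) by symmetry.
C(19,8) = (19·18·17·16·15·14·13·12) / 8! = 3047466240 / 40320 = 75582.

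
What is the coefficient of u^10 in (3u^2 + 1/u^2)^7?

5103

General term: C(7,j)·(3u^2)^j·(1/u^2)^(7-j), with u-exponent 2j − 2(7−j) = 4j − 14.
Set 4j − 14 = 10: j = 6.
C(7,6) = 7; 3^6 = 729; 1^1 = 1.
Coefficient = 7 · 729 · 1 = 5103.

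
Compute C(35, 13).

C(35,13) = (35·34·33·32·31·30·29·28·27·26·25·24·23) / 13! = 9193186188426240000 / 6227020800 = 1476337800.

1476337800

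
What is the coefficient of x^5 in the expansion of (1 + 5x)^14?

6256250

The general term is C(14,j)·(1)^j·(5x)^(14-j); the x^5 term has j = 9.
C(14,9) = 2002.
Coefficient = C(14,9) · 5^5 = 2002 · 3125 = 6256250.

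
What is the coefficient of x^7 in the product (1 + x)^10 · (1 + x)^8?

31824

Coefficient of x^7 = Σ_{j} C(10,j)·C(8,7-j) for j from 0 to 7.
= 8 + 280 + 2520 + 8400 + 11760 + 7056 + 1680 + 120 = 31824.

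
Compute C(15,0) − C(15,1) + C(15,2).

91

The partial alternating sum Σ_{k=0}^{2} (−1)^k C(15,k) = (−1)^2 C(14,2) = 91.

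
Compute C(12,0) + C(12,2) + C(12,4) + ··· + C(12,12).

Half of (1+1)^12 + (1−1)^12 gives the even-index sum: 2^11 = 2048.

2048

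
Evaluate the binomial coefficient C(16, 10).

8008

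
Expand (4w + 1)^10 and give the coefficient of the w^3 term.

7680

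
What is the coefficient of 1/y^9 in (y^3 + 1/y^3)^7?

21

General term: C(7,j)·(y^3)^j·(1/y^3)^(7-j), with y-exponent 3j − 3(7−j) = 6j − 21.
Set 6j − 21 = -9: j = 2.
C(7,2) = 21; 1^2 = 1; 1^5 = 1.
Coefficient = 21 · 1 · 1 = 21.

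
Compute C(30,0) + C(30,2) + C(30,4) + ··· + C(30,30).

Half of (1+1)^30 + (1−1)^30 gives the even-index sum: 2^29 = 536870912.

536870912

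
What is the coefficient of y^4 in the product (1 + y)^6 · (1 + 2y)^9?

8583

Coefficient of y^4 = Σ_{j} C(6,j)·1^j·C(9,4-j)·2^(4-j) for j from 0 to 4.
= 2016 + 4032 + 2160 + 360 + 15 = 8583.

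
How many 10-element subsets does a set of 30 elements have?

30045015

C(30,10) = (30·29·28·27·26·25·24·23·22·21) / 10! = 109027350432000 / 3628800 = 30045015.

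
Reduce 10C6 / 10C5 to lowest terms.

5/6

C(n,k+1)/C(n,k) = (n−k)/(k+1) = (10−5)/(5+1) = 5/6.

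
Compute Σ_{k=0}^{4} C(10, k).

386

1 + 10 + 45 + 120 + 210 = 386.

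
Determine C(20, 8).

C(20,8) = (20·19·18·17·16·15·14·13) / 8! = 5079110400 / 40320 = 125970.

125970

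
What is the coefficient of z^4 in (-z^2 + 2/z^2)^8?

-448

General term: C(8,j)·(-z^2)^j·(2/z^2)^(8-j), with z-exponent 2j − 2(8−j) = 4j − 16.
Set 4j − 16 = 4: j = 5.
C(8,5) = 56; (-1)^5 = -1; 2^3 = 8.
Coefficient = 56 · (-1) · 8 = -448.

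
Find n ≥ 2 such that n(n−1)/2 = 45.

10

n(n−1)/2 = 45 ⇒ n(n−1) = 90. Since 10·9 = 90, n = 10.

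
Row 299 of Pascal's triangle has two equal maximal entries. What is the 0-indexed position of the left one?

149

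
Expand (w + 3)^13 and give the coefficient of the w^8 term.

The general term is C(13,j)·(w)^j·(3)^(13-j); the w^8 term has j = 8.
C(13,8) = 1287.
Coefficient = C(13,8) · 3^5 = 1287 · 243 = 312741.

312741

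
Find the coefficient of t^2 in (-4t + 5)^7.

The general term is C(7,j)·(-4t)^j·(5)^(7-j); the t^2 term has j = 2.
C(7,2) = 21.
Coefficient = C(7,2) · (-4)^2 · 5^5 = 21 · 16 · 3125 = 1050000.

1050000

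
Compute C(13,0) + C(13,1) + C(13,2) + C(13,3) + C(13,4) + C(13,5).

2380

1 + 13 + 78 + 286 + 715 + 1287 = 2380.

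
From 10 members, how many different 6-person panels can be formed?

This is C(10,6) = 210.

210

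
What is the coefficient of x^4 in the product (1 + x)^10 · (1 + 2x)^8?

12770

Coefficient of x^4 = Σ_{j} C(10,j)·1^j·C(8,4-j)·2^(4-j) for j from 0 to 4.
= 1120 + 4480 + 5040 + 1920 + 210 = 12770.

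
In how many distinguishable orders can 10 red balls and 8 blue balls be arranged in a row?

43758

Choose positions for the red balls: C(18,10) = 43758.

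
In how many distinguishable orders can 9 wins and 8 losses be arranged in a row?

Choose positions for the wins: C(17,9) = 24310.

24310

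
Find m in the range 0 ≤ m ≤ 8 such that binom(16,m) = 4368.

5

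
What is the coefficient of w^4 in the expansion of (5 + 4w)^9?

The general term is C(9,j)·(5)^j·(4w)^(9-j); the w^4 term has j = 5.
C(9,5) = 126.
Coefficient = C(9,5) · 5^5 · 4^4 = 126 · 3125 · 256 = 100800000.

100800000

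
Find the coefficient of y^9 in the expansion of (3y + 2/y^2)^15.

General term: C(15,j)·(3y)^j·(2/y^2)^(15-j), with y-exponent 1j − 2(15−j) = 3j − 30.
Set 3j − 30 = 9: j = 13.
C(15,13) = 105; 3^13 = 1594323; 2^2 = 4.
Coefficient = 105 · 1594323 · 4 = 669615660.

669615660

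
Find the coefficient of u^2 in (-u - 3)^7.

-5103

The general term is C(7,j)·(-u)^j·(-3)^(7-j); the u^2 term has j = 2.
C(7,2) = 21.
Coefficient = C(7,2) · (-3)^5 = 21 · (-243) = -5103.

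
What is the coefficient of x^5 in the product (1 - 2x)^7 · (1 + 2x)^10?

1792

Coefficient of x^5 = Σ_{j} C(7,j)·(-2)^j·C(10,5-j)·2^(5-j) for j from 0 to 5.
= 8064 + (-47040) + 80640 + (-50400) + 11200 + (-672) = 1792.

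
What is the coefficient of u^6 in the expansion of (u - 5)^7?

The general term is C(7,j)·(u)^j·(-5)^(7-j); the u^6 term has j = 6.
C(7,6) = 7.
Coefficient = C(7,6) · (-5)^1 = 7 · (-5) = -35.

-35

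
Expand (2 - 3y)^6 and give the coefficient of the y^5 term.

-2916

The general term is C(6,j)·(2)^j·(-3y)^(6-j); the y^5 term has j = 1.
C(6,1) = 6.
Coefficient = C(6,1) · 2^1 · (-3)^5 = 6 · 2 · (-243) = -2916.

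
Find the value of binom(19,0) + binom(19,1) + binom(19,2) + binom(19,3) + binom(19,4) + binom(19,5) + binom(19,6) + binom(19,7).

94184

1 + 19 + 171 + 969 + 3876 + 11628 + 27132 + 50388 = 94184.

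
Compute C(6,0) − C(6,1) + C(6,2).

The partial alternating sum Σ_{k=0}^{2} (−1)^k C(6,k) = (−1)^2 C(5,2) = 10.

10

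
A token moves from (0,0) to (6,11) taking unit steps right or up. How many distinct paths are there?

12376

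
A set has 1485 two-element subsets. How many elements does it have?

n(n−1)/2 = 1485 ⇒ n(n−1) = 2970. Since 55·54 = 2970, n = 55.

55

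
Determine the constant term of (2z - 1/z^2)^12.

General term: C(12,j)·(2z)^j·(-1/z^2)^(12-j), with z-exponent 1j − 2(12−j) = 3j − 24.
Set 3j − 24 = 0: j = 8.
C(12,8) = 495; 2^8 = 256; (-1)^4 = 1.
Coefficient = 495 · 256 · 1 = 126720.

126720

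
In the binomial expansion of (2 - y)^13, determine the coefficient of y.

The general term is C(13,j)·(2)^j·(-y)^(13-j); the y^1 term has j = 12.
C(13,12) = 13.
Coefficient = C(13,12) · 2^12 · (-1)^1 = 13 · 4096 · (-1) = -53248.

-53248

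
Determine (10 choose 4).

C(10,4) = (10·9·8·7) / 4! = 5040 / 24 = 210.

210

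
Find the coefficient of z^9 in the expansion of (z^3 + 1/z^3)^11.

General term: C(11,j)·(z^3)^j·(1/z^3)^(11-j), with z-exponent 3j − 3(11−j) = 6j − 33.
Set 6j − 33 = 9: j = 7.
C(11,7) = 330; 1^7 = 1; 1^4 = 1.
Coefficient = 330 · 1 · 1 = 330.

330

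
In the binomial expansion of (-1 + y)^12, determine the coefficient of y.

-12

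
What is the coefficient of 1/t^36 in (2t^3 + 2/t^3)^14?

General term: C(14,j)·(2t^3)^j·(2/t^3)^(14-j), with t-exponent 3j − 3(14−j) = 6j − 42.
Set 6j − 42 = -36: j = 1.
C(14,1) = 14; 2^1 = 2; 2^13 = 8192.
Coefficient = 14 · 2 · 8192 = 229376.

229376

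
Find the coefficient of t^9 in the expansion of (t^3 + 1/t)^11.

462

General term: C(11,j)·(t^3)^j·(1/t)^(11-j), with t-exponent 3j − 1(11−j) = 4j − 11.
Set 4j − 11 = 9: j = 5.
C(11,5) = 462; 1^5 = 1; 1^6 = 1.
Coefficient = 462 · 1 · 1 = 462.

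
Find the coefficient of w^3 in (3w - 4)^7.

The general term is C(7,j)·(3w)^j·(-4)^(7-j); the w^3 term has j = 3.
C(7,3) = 35.
Coefficient = C(7,3) · 3^3 · (-4)^4 = 35 · 27 · 256 = 241920.

241920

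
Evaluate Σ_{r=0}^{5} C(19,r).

16664

1 + 19 + 171 + 969 + 3876 + 11628 = 16664.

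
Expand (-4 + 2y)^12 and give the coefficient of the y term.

The general term is C(12,j)·(-4)^j·(2y)^(12-j); the y^1 term has j = 11.
C(12,11) = 12.
Coefficient = C(12,11) · (-4)^11 · 2^1 = 12 · (-4194304) · 2 = -100663296.

-100663296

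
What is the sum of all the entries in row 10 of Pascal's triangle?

The entries of row 10 sum to 2^10 = 1024.

1024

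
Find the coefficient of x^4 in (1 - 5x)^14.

The general term is C(14,j)·(1)^j·(-5x)^(14-j); the x^4 term has j = 10.
C(14,10) = 1001.
Coefficient = C(14,10) · (-5)^4 = 1001 · 625 = 625625.

625625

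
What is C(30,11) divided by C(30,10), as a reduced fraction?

20/11

C(n,k+1)/C(n,k) = (n−k)/(k+1) = (30−10)/(10+1) = 20/11.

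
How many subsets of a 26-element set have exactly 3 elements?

2600

Choose the 3 positions: C(26,3) = 2600.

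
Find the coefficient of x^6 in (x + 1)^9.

The general term is C(9,j)·(x)^j·(1)^(9-j); the x^6 term has j = 6.
C(9,6) = 84.
Coefficient = C(9,6) = 84.

84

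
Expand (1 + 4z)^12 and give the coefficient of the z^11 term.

The general term is C(12,j)·(1)^j·(4z)^(12-j); the z^11 term has j = 1.
C(12,1) = 12.
Coefficient = C(12,1) · 4^11 = 12 · 4194304 = 50331648.

50331648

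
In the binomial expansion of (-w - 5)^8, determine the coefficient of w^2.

437500

The general term is C(8,j)·(-w)^j·(-5)^(8-j); the w^2 term has j = 2.
C(8,2) = 28.
Coefficient = C(8,2) · (-5)^6 = 28 · 15625 = 437500.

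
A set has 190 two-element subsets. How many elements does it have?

n(n−1)/2 = 190 ⇒ n(n−1) = 380. Since 20·19 = 380, n = 20.

20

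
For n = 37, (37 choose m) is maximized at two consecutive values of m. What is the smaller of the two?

18

For odd n = 37, C(37,m) peaks at m = (n−1)/2 and (n+1)/2; the smaller is 18.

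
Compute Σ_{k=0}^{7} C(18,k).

1 + 18 + 153 + 816 + 3060 + 8568 + 18564 + 31824 = 63004.

63004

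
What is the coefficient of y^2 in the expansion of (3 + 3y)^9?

The general term is C(9,j)·(3)^j·(3y)^(9-j); the y^2 term has j = 7.
C(9,7) = 36.
Coefficient = C(9,7) · 3^7 · 3^2 = 36 · 2187 · 9 = 708588.

708588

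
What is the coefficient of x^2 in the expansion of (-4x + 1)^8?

The general term is C(8,j)·(-4x)^j·(1)^(8-j); the x^2 term has j = 2.
C(8,2) = 28.
Coefficient = C(8,2) · (-4)^2 = 28 · 16 = 448.

448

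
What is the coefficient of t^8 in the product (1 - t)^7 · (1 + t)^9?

0

Coefficient of t^8 = Σ_{j} C(7,j)·(-1)^j·C(9,8-j)·1^(8-j) for j from 0 to 7.
= 9 + (-252) + 1764 + (-4410) + 4410 + (-1764) + 252 + (-9) = 0.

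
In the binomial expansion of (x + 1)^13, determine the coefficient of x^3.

The general term is C(13,j)·(x)^j·(1)^(13-j); the x^3 term has j = 3.
C(13,3) = 286.
Coefficient = C(13,3) = 286.

286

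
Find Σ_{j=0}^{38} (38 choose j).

Setting x = 1 in (1+x)^38 gives Σ C(38,j) = 2^38 = 274877906944.

274877906944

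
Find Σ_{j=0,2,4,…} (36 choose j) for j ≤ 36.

Half of (1+1)^36 + (1−1)^36 gives the even-index sum: 2^35 = 34359738368.

34359738368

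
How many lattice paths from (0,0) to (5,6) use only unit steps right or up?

462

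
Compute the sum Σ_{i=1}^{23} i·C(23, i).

96468992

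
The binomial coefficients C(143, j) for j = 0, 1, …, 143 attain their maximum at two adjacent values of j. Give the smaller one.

71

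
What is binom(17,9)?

C(17,9) = C(17,8) by symmetry.
C(17,8) = (17·16·15·14·13·12·11·10) / 8! = 980179200 / 40320 = 24310.

24310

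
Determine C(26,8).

C(26,8) = (26·25·24·23·22·21·20·19) / 8! = 62990928000 / 40320 = 1562275.

1562275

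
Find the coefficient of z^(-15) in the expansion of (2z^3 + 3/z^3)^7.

10206

General term: C(7,j)·(2z^3)^j·(3/z^3)^(7-j), with z-exponent 3j − 3(7−j) = 6j − 21.
Set 6j − 21 = -15: j = 1.
C(7,1) = 7; 2^1 = 2; 3^6 = 729.
Coefficient = 7 · 2 · 729 = 10206.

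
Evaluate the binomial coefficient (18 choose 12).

C(18,12) = C(18,6) by symmetry.
C(18,6) = (18·17·16·15·14·13) / 6! = 13366080 / 720 = 18564.

18564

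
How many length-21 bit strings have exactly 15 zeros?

54264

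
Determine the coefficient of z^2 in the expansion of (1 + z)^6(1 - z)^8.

-5

Coefficient of z^2 = Σ_{j} C(6,j)·1^j·C(8,2-j)·(-1)^(2-j) for j from 0 to 2.
= 28 + (-48) + 15 = -5.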